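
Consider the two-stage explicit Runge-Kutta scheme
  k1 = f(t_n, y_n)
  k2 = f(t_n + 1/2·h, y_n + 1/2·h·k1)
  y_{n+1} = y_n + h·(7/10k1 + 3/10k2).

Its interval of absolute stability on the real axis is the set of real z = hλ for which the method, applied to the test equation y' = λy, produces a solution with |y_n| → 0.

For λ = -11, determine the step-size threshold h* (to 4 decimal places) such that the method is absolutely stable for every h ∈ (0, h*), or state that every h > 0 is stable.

(-6.6667,0); λ=-11 ⇒ h* = (20/3)/11 = 0.6061.

On y'=λy, z=hλ:
  k1=λy_n ⇒ h·k1=z·y_n;  k2=λ(1+1/2z)y_n ⇒ h·k2=z(1+1/2z)y_n
  y_{n+1}/y_n = 1 + 7/10z + 3/10z(1+1/2z) = 1 + z + 3/20z²
  ⇒ R(z) = 1 + z + 3/20z².

Boundary: |R(x)|=1, x<0.
x=-0.45: |R|=0.5804
R=1: x+3/20x²=0 ⇒ x=−20/3=-6.6667; min R=1−1/(4·3/20)=-0.6667>−1
Confirm numerically:
  x=-6.546: |R|=0.88152 <1
  x=-6.405: |R|=0.74860 <1
  x=-4.106: |R|=0.57711 <1
  x=-3.124: |R|=0.66009 <1
  x=-7.152: |R|=1.52067 >1
  x=-6.897: |R|=1.23829 >1
So |R|<1 on (-6.6667, 0).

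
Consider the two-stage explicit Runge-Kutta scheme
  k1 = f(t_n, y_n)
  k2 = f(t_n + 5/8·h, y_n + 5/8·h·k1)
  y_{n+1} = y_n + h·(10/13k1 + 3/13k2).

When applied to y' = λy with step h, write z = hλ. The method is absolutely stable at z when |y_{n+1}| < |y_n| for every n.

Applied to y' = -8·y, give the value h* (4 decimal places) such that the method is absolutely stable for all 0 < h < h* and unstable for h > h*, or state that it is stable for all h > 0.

(-6.9333,0); λ=-8 ⇒ h* = (104/15)/8 = 0.8667.

On y'=λy, z=hλ:
  k1=λy_n ⇒ h·k1=z·y_n;  k2=λ(1+5/8z)y_n ⇒ h·k2=z(1+5/8z)y_n
  y_{n+1}/y_n = 1 + 10/13z + 3/13z(1+5/8z) = 1 + z + 15/104z²
  Hence R(z) = 1 + z + 15/104z².

Find x<0 with |R(x)|<1.
x=-0.82: |R|=0.2770
R=1: x+15/104x²=0 ⇒ x=−104/15=-6.9333; min R=1−1/(4·15/104)=-0.7333>−1
Confirm numerically:
  x=-5.442: |R|=0.17055 <1
  x=-5.412: |R|=0.18752 <1
  x=-5.296: |R|=0.25067 <1
  x=-3.988: |R|=0.69413 <1
  x=-7.358: |R|=1.45068 >1
  x=-7.234: |R|=1.31371 >1
  x=-7.111: |R|=1.18222 >1
So |R|<1 on (-6.9333, 0).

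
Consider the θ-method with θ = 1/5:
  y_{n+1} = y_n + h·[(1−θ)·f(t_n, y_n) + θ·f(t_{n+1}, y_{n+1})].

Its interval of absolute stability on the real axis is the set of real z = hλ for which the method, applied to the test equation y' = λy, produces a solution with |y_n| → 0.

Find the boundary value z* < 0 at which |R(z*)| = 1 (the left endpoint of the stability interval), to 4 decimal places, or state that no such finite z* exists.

left endpoint -3.3333.

Test eqn y'=λy, z=hλ:
  y_{n+1} = y_n + z·[4/5·y_n + 1/5·y_{n+1}] ⇒ (1 − 1/5z)y_{n+1} = (1 + 4/5z)y_n
  R(z) = (1 + 4/5z)/(1 − 1/5z).

Need |R(x)|<1, x<0.
x=-1.28: |R|=0.0191
R=−1: 1+4/5x = −1+1/5x ⇒ -3/5x=2 ⇒ x=2/(-3/5)=-3.3333
Confirm numerically:
  x=-3.293: |R|=0.98541 <1
  x=-2.582: |R|=0.70272 <1
  x=-2.216: |R|=0.53548 <1
  x=-3.887: |R|=1.18690 >1
  x=-3.803: |R|=1.16006 >1
  x=-3.523: |R|=1.06676 >1
So |R|<1 on (-3.3333, 0).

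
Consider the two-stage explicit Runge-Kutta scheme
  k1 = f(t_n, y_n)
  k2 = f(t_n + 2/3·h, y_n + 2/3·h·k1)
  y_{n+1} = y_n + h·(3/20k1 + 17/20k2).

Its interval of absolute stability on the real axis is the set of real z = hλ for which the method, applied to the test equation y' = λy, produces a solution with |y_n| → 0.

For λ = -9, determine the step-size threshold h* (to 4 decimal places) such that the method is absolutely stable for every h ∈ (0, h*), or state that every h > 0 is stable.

Test eqn y'=λy, z=hλ:
  k1=λy_n ⇒ h·k1=z·y_n;  k2=λ(1+2/3z)y_n ⇒ h·k2=z(1+2/3z)y_n
  y_{n+1}/y_n = 1 + 3/20z + 17/20z(1+2/3z) = 1 + z + 17/30z²
  R(z) = 1 + z + 17/30z².

Need |R(x)|<1, x<0.
x=-0.84: |R|=0.5598
R=1: x+17/30x²=0 ⇒ x=−30/17=-1.7647; min R=1−1/(4·17/30)=0.5588>−1
Confirm numerically:
  x=-1.155: |R|=0.60095 <1
  x=-1.147: |R|=0.59851 <1
  x=-0.884: |R|=0.55883 <1
  x=-0.859: |R|=0.55913 <1
  x=-1.868: |R|=1.10934 >1
  x=-1.858: |R|=1.09823 >1
Interval (-1.7647, 0).

(-1.7647,0); λ=-9 ⇒ h* = (30/17)/9 = 0.1961.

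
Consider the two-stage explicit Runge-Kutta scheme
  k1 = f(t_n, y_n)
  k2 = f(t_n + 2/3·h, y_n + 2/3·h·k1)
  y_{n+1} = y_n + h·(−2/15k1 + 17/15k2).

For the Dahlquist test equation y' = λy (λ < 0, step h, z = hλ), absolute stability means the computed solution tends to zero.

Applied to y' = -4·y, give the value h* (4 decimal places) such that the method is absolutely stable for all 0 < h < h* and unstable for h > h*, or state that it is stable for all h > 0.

With y'=λy (z=hλ):
  k1=λy_n ⇒ h·k1=z·y_n;  k2=λ(1+2/3z)y_n ⇒ h·k2=z(1+2/3z)y_n
  y_{n+1}/y_n = 1 − 2/15z + 17/15z(1+2/3z) = 1 + z + 34/45z²
  so R(z) = 1 + z + 34/45z².

Solve |R(x)|<1 on ℝ⁻.
x=-1.06: |R|=0.7889
R=1: x+34/45x²=0 ⇒ x=−45/34=-1.3235; min R=1−1/(4·34/45)=0.6691>−1
Confirm numerically:
  x=-1.164: |R|=0.85970 <1
  x=-0.788: |R|=0.68116 <1
  x=-0.557: |R|=0.67741 <1
  x=-1.807: |R|=1.66008 >1
  x=-1.596: |R|=1.32856 >1
Interval (-1.3235, 0).

(-1.3235,0); λ=-4 ⇒ h* = (45/34)/4 = 0.3309.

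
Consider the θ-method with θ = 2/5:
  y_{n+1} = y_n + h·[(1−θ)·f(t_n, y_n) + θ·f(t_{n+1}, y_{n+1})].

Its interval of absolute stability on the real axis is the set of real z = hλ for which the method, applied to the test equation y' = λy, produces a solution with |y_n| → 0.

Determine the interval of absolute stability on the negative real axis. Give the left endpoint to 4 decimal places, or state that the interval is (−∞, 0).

(-10.0000, 0).

With y'=λy (z=hλ):
  y_{n+1} = y_n + z·[3/5·y_n + 2/5·y_{n+1}] ⇒ (1 − 2/5z)y_{n+1} = (1 + 3/5z)y_n
  so R(z) = (1 + 3/5z)/(1 − 2/5z).

Boundary: |R(x)|=1, x<0.
x=-1.52: |R|=0.0547
R=−1: 1+3/5x = −1+2/5x ⇒ -1/5x=2 ⇒ x=2/(-1/5)=-10.0000
Confirm numerically:
  x=-9.412: |R|=0.97532 <1
  x=-8.854: |R|=0.94953 <1
  x=-7.836: |R|=0.89532 <1
  x=-4.244: |R|=0.57325 <1
  x=-10.555: |R|=1.02126 >1
  x=-10.379: |R|=1.01471 >1
Interval (-10.0000, 0).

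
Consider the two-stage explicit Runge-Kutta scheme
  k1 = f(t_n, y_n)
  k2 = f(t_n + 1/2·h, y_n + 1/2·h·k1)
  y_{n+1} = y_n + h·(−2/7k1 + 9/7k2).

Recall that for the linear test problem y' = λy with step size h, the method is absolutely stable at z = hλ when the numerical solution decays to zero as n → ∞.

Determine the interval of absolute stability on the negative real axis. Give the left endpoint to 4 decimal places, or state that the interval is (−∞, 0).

(-1.5556, 0).

Set f=λy, z=hλ:
  k1=λy_n ⇒ h·k1=z·y_n;  k2=λ(1+1/2z)y_n ⇒ h·k2=z(1+1/2z)y_n
  y_{n+1}/y_n = 1 − 2/7z + 9/7z(1+1/2z) = 1 + z + 9/14z²
  R(z) = 1 + z + 9/14z².

Need |R(x)|<1, x<0.
x=-1.14: |R|=0.6955
R=1: x+9/14x²=0 ⇒ x=−14/9=-1.5556; min R=1−1/(4·9/14)=0.6111>−1
Confirm numerically:
  x=-1.064: |R|=0.66378 <1
  x=-0.771: |R|=0.61114 <1
  x=-0.668: |R|=0.61886 <1
  x=-2.149: |R|=1.81984 >1
  x=-1.814: |R|=1.30138 >1
  x=-1.677: |R|=1.13093 >1
So |R|<1 on (-1.5556, 0).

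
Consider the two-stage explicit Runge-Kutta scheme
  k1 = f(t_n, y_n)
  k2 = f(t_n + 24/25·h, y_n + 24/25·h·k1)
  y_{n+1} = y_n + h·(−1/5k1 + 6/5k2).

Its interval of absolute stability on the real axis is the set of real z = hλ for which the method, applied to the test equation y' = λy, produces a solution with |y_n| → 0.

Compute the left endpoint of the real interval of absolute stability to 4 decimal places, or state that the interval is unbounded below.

With y'=λy (z=hλ):
  k1=λy_n ⇒ h·k1=z·y_n;  k2=λ(1+24/25z)y_n ⇒ h·k2=z(1+24/25z)y_n
  y_{n+1}/y_n = 1 − 1/5z + 6/5z(1+24/25z) = 1 + z + 144/125z²
  Hence R(z) = 1 + z + 144/125z².

Need |R(x)|<1, x<0.
x=-0.99: |R|=1.1391
R=1: x+144/125x²=0 ⇒ x=−125/144=-0.8681; min R=1−1/(4·144/125)=0.7830>−1
Confirm numerically:
  x=-0.649: |R|=0.83622 <1
  x=-0.595: |R|=0.81284 <1
  x=-0.457: |R|=0.78359 <1
  x=-0.444: |R|=0.78310 <1
  x=-1.343: |R|=1.73480 >1
  x=-1.124: |R|=1.33141 >1
So |R|<1 on (-0.8681, 0).

z* = -0.8681.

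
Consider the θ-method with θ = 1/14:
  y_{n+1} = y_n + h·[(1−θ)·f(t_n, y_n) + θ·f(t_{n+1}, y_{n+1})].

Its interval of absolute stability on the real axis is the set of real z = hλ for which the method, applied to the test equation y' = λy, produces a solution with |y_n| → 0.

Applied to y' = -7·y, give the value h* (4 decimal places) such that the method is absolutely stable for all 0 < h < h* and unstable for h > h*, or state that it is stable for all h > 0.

(-2.3333,0); λ=-7 ⇒ h* = (7/3)/7 = 0.3333.

With y'=λy (z=hλ):
  y_{n+1} = y_n + z·[13/14·y_n + 1/14·y_{n+1}] ⇒ (1 − 1/14z)y_{n+1} = (1 + 13/14z)y_n
  R(z) = (1 + 13/14z)/(1 − 1/14z).

Need |R(x)|<1, x<0.
x=-1.08: |R|=0.0027
R=−1: 1+13/14x = −1+1/14x ⇒ -6/7x=2 ⇒ x=2/(-6/7)=-2.3333
Confirm numerically:
  x=-2.257: |R|=0.94366 <1
  x=-2.193: |R|=0.89600 <1
  x=-1.931: |R|=0.69694 <1
  x=-2.701: |R|=1.26418 >1
  x=-2.406: |R|=1.05315 >1
Stable set (-2.3333, 0).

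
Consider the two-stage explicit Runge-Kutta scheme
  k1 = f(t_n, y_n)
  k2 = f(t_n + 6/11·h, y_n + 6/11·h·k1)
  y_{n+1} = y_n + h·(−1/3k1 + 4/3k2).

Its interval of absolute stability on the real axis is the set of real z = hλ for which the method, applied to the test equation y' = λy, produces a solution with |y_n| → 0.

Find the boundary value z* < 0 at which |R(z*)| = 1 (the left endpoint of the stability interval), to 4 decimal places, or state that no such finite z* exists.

left endpoint -1.3750.

Test eqn y'=λy, z=hλ:
  k1=λy_n ⇒ h·k1=z·y_n;  k2=λ(1+6/11z)y_n ⇒ h·k2=z(1+6/11z)y_n
  y_{n+1}/y_n = 1 − 1/3z + 4/3z(1+6/11z) = 1 + z + 8/11z²
  Hence R(z) = 1 + z + 8/11z².

Solve |R(x)|<1 on ℝ⁻.
x=-1.59: |R|=1.2486
R=1: x+8/11x²=0 ⇒ x=−11/8=-1.3750; min R=1−1/(4·8/11)=0.6562>−1
Confirm numerically:
  x=-0.863: |R|=0.67865 <1
  x=-0.829: |R|=0.67081 <1
  x=-0.677: |R|=0.65633 <1
  x=-1.892: |R|=1.71139 >1
  x=-1.666: |R|=1.35259 >1
Interval (-1.3750, 0).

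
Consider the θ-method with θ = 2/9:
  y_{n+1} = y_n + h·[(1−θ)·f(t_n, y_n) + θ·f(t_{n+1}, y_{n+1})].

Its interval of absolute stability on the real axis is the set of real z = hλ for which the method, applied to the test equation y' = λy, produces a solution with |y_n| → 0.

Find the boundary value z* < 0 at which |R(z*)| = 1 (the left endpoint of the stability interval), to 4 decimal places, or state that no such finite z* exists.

On y'=λy, z=hλ:
  y_{n+1} = y_n + z·[7/9·y_n + 2/9·y_{n+1}] ⇒ (1 − 2/9z)y_{n+1} = (1 + 7/9z)y_n
  so R(z) = (1 + 7/9z)/(1 − 2/9z).

Solve |R(x)|<1 on ℝ⁻.
x=-1.52: |R|=0.1362
R=−1: 1+7/9x = −1+2/9x ⇒ -5/9x=2 ⇒ x=2/(-5/9)=-3.6000
Confirm numerically:
  x=-3.563: |R|=0.98853 <1
  x=-3.071: |R|=0.82532 <1
  x=-1.941: |R|=0.35608 <1
  x=-4.041: |R|=1.12908 >1
  x=-3.664: |R|=1.01960 >1
Interval (-3.6000, 0).

z* = -3.6000.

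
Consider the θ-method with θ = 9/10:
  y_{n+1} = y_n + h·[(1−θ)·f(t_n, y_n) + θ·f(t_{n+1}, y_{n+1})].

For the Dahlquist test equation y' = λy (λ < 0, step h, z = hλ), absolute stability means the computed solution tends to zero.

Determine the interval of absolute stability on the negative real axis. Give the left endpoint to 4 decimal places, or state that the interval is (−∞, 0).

On y'=λy, z=hλ:
  y_{n+1} = y_n + z·[1/10·y_n + 9/10·y_{n+1}] ⇒ (1 − 9/10z)y_{n+1} = (1 + 1/10z)y_n
  ⇒ R(z) = (1 + 1/10z)/(1 − 9/10z).

Solve |R(x)|<1 on ℝ⁻.
x=-0.84: |R|=0.5216
x=-2: |R|=0.2857
x=-10: |R|=0.0000
x=-100: |R|=0.0989
θ=9/10≥1/2 ⇒ |1+1/10x|<|1−9/10x| ∀x<0 ⇒ stable on all of ℝ⁻.

unbounded; (−∞, 0).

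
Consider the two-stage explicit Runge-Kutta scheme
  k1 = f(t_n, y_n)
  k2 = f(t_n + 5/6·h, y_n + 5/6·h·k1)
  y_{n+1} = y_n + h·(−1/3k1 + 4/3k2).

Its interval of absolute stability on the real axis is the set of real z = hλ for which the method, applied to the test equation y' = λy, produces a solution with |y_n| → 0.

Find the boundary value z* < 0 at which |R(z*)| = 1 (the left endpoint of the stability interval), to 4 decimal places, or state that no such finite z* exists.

left endpoint -0.9000.

Test eqn y'=λy, z=hλ:
  k1=λy_n ⇒ h·k1=z·y_n;  k2=λ(1+5/6z)y_n ⇒ h·k2=z(1+5/6z)y_n
  y_{n+1}/y_n = 1 − 1/3z + 4/3z(1+5/6z) = 1 + z + 10/9z²
  R(z) = 1 + z + 10/9z².

Solve |R(x)|<1 on ℝ⁻.
x=-1.64: |R|=2.3484
R=1: x+10/9x²=0 ⇒ x=−9/10=-0.9000; min R=1−1/(4·10/9)=0.7750>−1
Confirm numerically:
  x=-0.647: |R|=0.81812 <1
  x=-0.550: |R|=0.78611 <1
  x=-0.483: |R|=0.77621 <1
  x=-1.497: |R|=1.99301 >1
  x=-1.431: |R|=1.84429 >1
Interval (-0.9000, 0).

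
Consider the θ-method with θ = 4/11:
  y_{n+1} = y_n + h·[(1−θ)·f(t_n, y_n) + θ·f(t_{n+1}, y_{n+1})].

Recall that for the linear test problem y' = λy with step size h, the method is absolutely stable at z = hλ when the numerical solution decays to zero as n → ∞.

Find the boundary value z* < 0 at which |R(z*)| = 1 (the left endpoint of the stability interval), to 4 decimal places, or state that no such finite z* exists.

Set f=λy, z=hλ:
  y_{n+1} = y_n + z·[7/11·y_n + 4/11·y_{n+1}] ⇒ (1 − 4/11z)y_{n+1} = (1 + 7/11z)y_n
  R(z) = (1 + 7/11z)/(1 − 4/11z).

Find x<0 with |R(x)|<1.
x=-1.19: |R|=0.1694
R=−1: 1+7/11x = −1+4/11x ⇒ -3/11x=2 ⇒ x=2/(-3/11)=-7.3333
Confirm numerically:
  x=-6.644: |R|=0.94496 <1
  x=-6.416: |R|=0.92494 <1
  x=-4.141: |R|=0.65255 <1
  x=-3.292: |R|=0.49834 <1
  x=-7.783: |R|=1.03202 >1
  x=-7.438: |R|=1.00771 >1
Stable set (-7.3333, 0).

z* = -7.3333.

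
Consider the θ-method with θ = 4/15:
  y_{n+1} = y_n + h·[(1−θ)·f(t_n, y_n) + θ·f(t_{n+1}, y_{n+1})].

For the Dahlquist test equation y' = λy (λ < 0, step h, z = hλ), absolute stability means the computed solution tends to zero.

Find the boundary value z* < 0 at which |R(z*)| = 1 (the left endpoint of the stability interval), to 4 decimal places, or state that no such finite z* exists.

z* = -4.2857.

Set f=λy, z=hλ:
  y_{n+1} = y_n + z·[11/15·y_n + 4/15·y_{n+1}] ⇒ (1 − 4/15z)y_{n+1} = (1 + 11/15z)y_n
  ⇒ R(z) = (1 + 11/15z)/(1 − 4/15z).

Need |R(x)|<1, x<0.
x=-1.07: |R|=0.1675
R=−1: 1+11/15x = −1+4/15x ⇒ -7/15x=2 ⇒ x=2/(-7/15)=-4.2857
Confirm numerically:
  x=-3.695: |R|=0.86115 <1
  x=-3.459: |R|=0.79931 <1
  x=-3.365: |R|=0.77354 <1
  x=-2.252: |R|=0.40703 <1
  x=-4.578: |R|=1.06142 >1
  x=-4.441: |R|=1.03318 >1
Interval (-4.2857, 0).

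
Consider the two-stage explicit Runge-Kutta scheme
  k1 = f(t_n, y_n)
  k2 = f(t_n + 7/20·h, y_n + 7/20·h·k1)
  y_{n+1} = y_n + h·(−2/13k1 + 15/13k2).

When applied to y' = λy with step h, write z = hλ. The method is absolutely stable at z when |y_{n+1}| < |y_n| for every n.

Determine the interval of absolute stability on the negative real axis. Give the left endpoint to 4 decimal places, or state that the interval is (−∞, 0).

On y'=λy, z=hλ:
  k1=λy_n ⇒ h·k1=z·y_n;  k2=λ(1+7/20z)y_n ⇒ h·k2=z(1+7/20z)y_n
  y_{n+1}/y_n = 1 − 2/13z + 15/13z(1+7/20z) = 1 + z + 21/52z²
  R(z) = 1 + z + 21/52z².

Find x<0 with |R(x)|<1.
x=-1.73: |R|=0.4787
R=1: x+21/52x²=0 ⇒ x=−52/21=-2.4762; min R=1−1/(4·21/52)=0.3810>−1
Confirm numerically:
  x=-2.229: |R|=0.77749 <1
  x=-1.807: |R|=0.51166 <1
  x=-1.716: |R|=0.47319 <1
  x=-1.162: |R|=0.38329 <1
  x=-2.984: |R|=1.61195 >1
  x=-2.816: |R|=1.38644 >1
  x=-2.526: |R|=1.05081 >1
So |R|<1 on (-2.4762, 0).

(-2.4762, 0).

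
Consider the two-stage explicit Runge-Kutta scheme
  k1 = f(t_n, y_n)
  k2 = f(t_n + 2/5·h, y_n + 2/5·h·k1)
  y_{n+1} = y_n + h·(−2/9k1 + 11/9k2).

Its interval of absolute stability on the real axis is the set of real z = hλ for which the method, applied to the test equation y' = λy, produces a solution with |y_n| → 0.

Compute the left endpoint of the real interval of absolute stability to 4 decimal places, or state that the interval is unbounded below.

With y'=λy (z=hλ):
  k1=λy_n ⇒ h·k1=z·y_n;  k2=λ(1+2/5z)y_n ⇒ h·k2=z(1+2/5z)y_n
  y_{n+1}/y_n = 1 − 2/9z + 11/9z(1+2/5z) = 1 + z + 22/45z²
  ⇒ R(z) = 1 + z + 22/45z².

Solve |R(x)|<1 on ℝ⁻.
x=-0.48: |R|=0.6326
R=1: x+22/45x²=0 ⇒ x=−45/22=-2.0455; min R=1−1/(4·22/45)=0.4886>−1
Confirm numerically:
  x=-1.931: |R|=0.89195 <1
  x=-1.852: |R|=0.82484 <1
  x=-1.071: |R|=0.48978 <1
  x=-0.893: |R|=0.49686 <1
  x=-2.098: |R|=1.05390 >1
  x=-2.092: |R|=1.04760 >1
  x=-2.072: |R|=1.02689 >1
Interval (-2.0455, 0).

z* = -2.0455.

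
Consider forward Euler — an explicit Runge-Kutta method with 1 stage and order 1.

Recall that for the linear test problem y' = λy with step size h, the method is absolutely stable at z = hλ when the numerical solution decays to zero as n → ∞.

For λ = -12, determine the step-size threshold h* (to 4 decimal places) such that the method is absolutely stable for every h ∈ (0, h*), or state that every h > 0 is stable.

On y'=λy, z=hλ:
  order 1, 1-stage ⇒ R(z)=1+z
  (e.g. R(-0.33)=0.67000, |R|=0.67000)

Boundary: |R(x)|=1, x<0.
x=-0.33: |R|=0.6700
|R(-1.96)|=0.9600 |R(-0.96)|=0.0400 |R(-0.69)|=0.3100
Bisect:
  x_lo=-2.4844 |R|=1.4844  x_hi=-0.1878 |R|=0.8122
  mid=-1.33610 |R|=0.33610 →hi
  mid=-1.91023 |R|=0.91023 →hi
  mid=-2.19729 |R|=1.19729 →lo
  mid=-2.05376 |R|=1.05376 →lo
  mid=-1.98199 |R|=0.98199 →hi
  mid=-2.01788 |R|=1.01788 →lo
  mid=-1.99993 |R|=0.99993 →hi
  mid=-2.00890 |R|=1.00890 →lo
  mid=-2.00442 |R|=1.00442 →lo
  ...
  [-2.00007,-1.99993] ⇒ x*=-2.0000
Stable set (-2.0000, 0).

(-2.0000,0); λ=-12 ⇒ h* = 0.1667.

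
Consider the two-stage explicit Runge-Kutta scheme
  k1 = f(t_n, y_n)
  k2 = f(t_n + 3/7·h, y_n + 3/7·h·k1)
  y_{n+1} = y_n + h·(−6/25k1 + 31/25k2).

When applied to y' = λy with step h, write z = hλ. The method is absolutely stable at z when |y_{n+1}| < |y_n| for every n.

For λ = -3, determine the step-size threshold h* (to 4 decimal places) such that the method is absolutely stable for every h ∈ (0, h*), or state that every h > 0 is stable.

On y'=λy, z=hλ:
  k1=λy_n ⇒ h·k1=z·y_n;  k2=λ(1+3/7z)y_n ⇒ h·k2=z(1+3/7z)y_n
  y_{n+1}/y_n = 1 − 6/25z + 31/25z(1+3/7z) = 1 + z + 93/175z²
  R(z) = 1 + z + 93/175z².

Solve |R(x)|<1 on ℝ⁻.
x=-1.57: |R|=0.7399
R=1: x+93/175x²=0 ⇒ x=−175/93=-1.8817; min R=1−1/(4·93/175)=0.5296>−1
Confirm numerically:
  x=-1.489: |R|=0.68924 <1
  x=-1.309: |R|=0.60159 <1
  x=-1.147: |R|=0.55215 <1
  x=-2.260: |R|=1.45432 >1
  x=-2.118: |R|=1.26595 >1
  x=-2.072: |R|=1.20952 >1
Interval (-1.8817, 0).

(-1.8817,0); λ=-3 ⇒ h* = (175/93)/3 = 0.6272.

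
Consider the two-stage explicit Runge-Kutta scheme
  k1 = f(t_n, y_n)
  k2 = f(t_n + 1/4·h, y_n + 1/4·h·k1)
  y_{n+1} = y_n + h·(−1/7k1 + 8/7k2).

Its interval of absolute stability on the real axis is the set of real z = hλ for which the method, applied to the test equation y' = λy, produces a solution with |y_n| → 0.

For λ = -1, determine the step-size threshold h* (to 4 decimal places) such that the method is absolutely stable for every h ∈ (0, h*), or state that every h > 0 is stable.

On y'=λy, z=hλ:
  k1=λy_n ⇒ h·k1=z·y_n;  k2=λ(1+1/4z)y_n ⇒ h·k2=z(1+1/4z)y_n
  y_{n+1}/y_n = 1 − 1/7z + 8/7z(1+1/4z) = 1 + z + 2/7z²
  so R(z) = 1 + z + 2/7z².

Boundary: |R(x)|=1, x<0.
x=-1.3: |R|=0.1829
R=1: x+2/7x²=0 ⇒ x=−7/2=-3.5000; min R=1−1/(4·2/7)=0.1250>−1
Confirm numerically:
  x=-3.316: |R|=0.82567 <1
  x=-3.125: |R|=0.66518 <1
  x=-1.801: |R|=0.12574 <1
  x=-4.079: |R|=1.67478 >1
  x=-3.981: |R|=1.54710 >1
Stable set (-3.5000, 0).

(-3.5000,0); λ=-1 ⇒ h* = (7/2)/1 = 3.5000.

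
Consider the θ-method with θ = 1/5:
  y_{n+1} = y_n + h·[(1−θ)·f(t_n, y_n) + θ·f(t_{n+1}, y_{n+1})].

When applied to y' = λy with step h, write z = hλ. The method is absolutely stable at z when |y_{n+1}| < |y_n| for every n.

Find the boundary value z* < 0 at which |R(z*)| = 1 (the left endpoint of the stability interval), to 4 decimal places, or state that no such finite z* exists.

z* = -3.3333.

On y'=λy, z=hλ:
  y_{n+1} = y_n + z·[4/5·y_n + 1/5·y_{n+1}] ⇒ (1 − 1/5z)y_{n+1} = (1 + 4/5z)y_n
  so R(z) = (1 + 4/5z)/(1 − 1/5z).

Solve |R(x)|<1 on ℝ⁻.
x=-1.23: |R|=0.0128
R=−1: 1+4/5x = −1+1/5x ⇒ -3/5x=2 ⇒ x=2/(-3/5)=-3.3333
Confirm numerically:
  x=-2.143: |R|=0.50007 <1
  x=-2.117: |R|=0.48728 <1
  x=-1.975: |R|=0.41577 <1
  x=-3.682: |R|=1.12048 >1
  x=-3.551: |R|=1.07637 >1
Stable set (-3.3333, 0).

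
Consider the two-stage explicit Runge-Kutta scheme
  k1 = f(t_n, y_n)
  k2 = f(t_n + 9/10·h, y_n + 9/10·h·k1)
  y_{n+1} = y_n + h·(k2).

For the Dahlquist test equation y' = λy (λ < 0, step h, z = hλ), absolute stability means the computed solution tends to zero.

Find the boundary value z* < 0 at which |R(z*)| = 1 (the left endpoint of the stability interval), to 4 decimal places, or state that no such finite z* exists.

left endpoint -1.1111.

Set f=λy, z=hλ:
  k1=λy_n ⇒ h·k1=z·y_n;  k2=λ(1+9/10z)y_n ⇒ h·k2=z(1+9/10z)y_n
  y_{n+1}/y_n = 1 + z(1+9/10z) = 1 + z + 9/10z²
  ⇒ R(z) = 1 + z + 9/10z².

Need |R(x)|<1, x<0.
x=-1.38: |R|=1.3340
R=1: x+9/10x²=0 ⇒ x=−10/9=-1.1111; min R=1−1/(4·9/10)=0.7222>−1
Confirm numerically:
  x=-0.901: |R|=0.82962 <1
  x=-0.706: |R|=0.74259 <1
  x=-0.651: |R|=0.73042 <1
  x=-0.632: |R|=0.72748 <1
  x=-1.654: |R|=1.80814 >1
  x=-1.506: |R|=1.53523 >1
Interval (-1.1111, 0).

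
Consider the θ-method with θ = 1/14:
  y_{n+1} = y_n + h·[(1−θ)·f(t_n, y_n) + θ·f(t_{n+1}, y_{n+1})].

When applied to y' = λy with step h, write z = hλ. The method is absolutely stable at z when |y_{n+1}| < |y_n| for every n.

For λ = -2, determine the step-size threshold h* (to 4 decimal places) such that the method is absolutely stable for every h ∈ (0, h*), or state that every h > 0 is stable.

(-2.3333,0); λ=-2 ⇒ h* = (7/3)/2 = 1.1667.

With y'=λy (z=hλ):
  y_{n+1} = y_n + z·[13/14·y_n + 1/14·y_{n+1}] ⇒ (1 − 1/14z)y_{n+1} = (1 + 13/14z)y_n
  ⇒ R(z) = (1 + 13/14z)/(1 − 1/14z).

Boundary: |R(x)|=1, x<0.
x=-0.89: |R|=0.1632
R=−1: 1+13/14x = −1+1/14x ⇒ -6/7x=2 ⇒ x=2/(-6/7)=-2.3333
Confirm numerically:
  x=-2.311: |R|=0.98357 <1
  x=-1.785: |R|=0.58315 <1
  x=-1.780: |R|=0.57921 <1
  x=-1.373: |R|=0.25037 <1
  x=-2.707: |R|=1.26839 >1
  x=-2.521: |R|=1.13631 >1
  x=-2.422: |R|=1.06479 >1
So |R|<1 on (-2.3333, 0).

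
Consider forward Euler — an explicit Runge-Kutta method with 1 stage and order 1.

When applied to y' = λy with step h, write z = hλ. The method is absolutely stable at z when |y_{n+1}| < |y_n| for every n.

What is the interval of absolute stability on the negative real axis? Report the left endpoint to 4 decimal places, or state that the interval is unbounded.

With y'=λy (z=hλ):
  order 1, 1-stage ⇒ R(z)=1+z
  (e.g. R(-0.62)=0.38000, |R|=0.38000)

Need |R(x)|<1, x<0.
x=-0.62: |R|=0.3800
|R(-2.17)|=1.1700 |R(-1.8)|=0.8000 |R(-1.07)|=0.0700
Bisect:
  x_lo=-2.8098 |R|=1.8098  x_hi=-0.1007 |R|=0.8993
  mid=-1.45523 |R|=0.45523 →hi
  mid=-2.13251 |R|=1.13251 →lo
  mid=-1.79387 |R|=0.79387 →hi
  mid=-1.96319 |R|=0.96319 →hi
  mid=-2.04785 |R|=1.04785 →lo
  mid=-2.00552 |R|=1.00552 →lo
  mid=-1.98436 |R|=0.98436 →hi
  mid=-1.99494 |R|=0.99494 →hi
  mid=-2.00023 |R|=1.00023 →lo
  mid=-1.99759 |R|=0.99759 →hi
  ...
  [-2.00007,-1.99990] ⇒ x*=-2.0000
Stable set (-2.0000, 0).

(-2.0000, 0).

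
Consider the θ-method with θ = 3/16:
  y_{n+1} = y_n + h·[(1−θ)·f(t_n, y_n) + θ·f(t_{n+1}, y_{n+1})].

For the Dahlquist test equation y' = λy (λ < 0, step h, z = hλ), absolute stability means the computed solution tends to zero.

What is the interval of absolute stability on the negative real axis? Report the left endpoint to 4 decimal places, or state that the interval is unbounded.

z∈(-3.2000,0).

Test eqn y'=λy, z=hλ:
  y_{n+1} = y_n + z·[13/16·y_n + 3/16·y_{n+1}] ⇒ (1 − 3/16z)y_{n+1} = (1 + 13/16z)y_n
  ⇒ R(z) = (1 + 13/16z)/(1 − 3/16z).

Need |R(x)|<1, x<0.
x=-1.75: |R|=0.3176
R=−1: 1+13/16x = −1+3/16x ⇒ -5/8x=2 ⇒ x=2/(-5/8)=-3.2000
Confirm numerically:
  x=-2.586: |R|=0.74156 <1
  x=-2.432: |R|=0.67033 <1
  x=-2.153: |R|=0.53382 <1
  x=-1.843: |R|=0.36969 <1
  x=-3.467: |R|=1.10113 >1
  x=-3.452: |R|=1.09561 >1
  x=-3.419: |R|=1.08341 >1
So |R|<1 on (-3.2000, 0).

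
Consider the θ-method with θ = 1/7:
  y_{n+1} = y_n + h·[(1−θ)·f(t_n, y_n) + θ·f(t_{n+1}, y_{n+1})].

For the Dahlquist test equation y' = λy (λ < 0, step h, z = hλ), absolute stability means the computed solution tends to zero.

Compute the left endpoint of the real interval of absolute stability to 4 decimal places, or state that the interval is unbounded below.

z* = -2.8000.

Test eqn y'=λy, z=hλ:
  y_{n+1} = y_n + z·[6/7·y_n + 1/7·y_{n+1}] ⇒ (1 − 1/7z)y_{n+1} = (1 + 6/7z)y_n
  R(z) = (1 + 6/7z)/(1 − 1/7z).

Need |R(x)|<1, x<0.
x=-0.95: |R|=0.1635
R=−1: 1+6/7x = −1+1/7x ⇒ -5/7x=2 ⇒ x=2/(-5/7)=-2.8000
Confirm numerically:
  x=-2.303: |R|=0.73288 <1
  x=-1.912: |R|=0.50180 <1
  x=-1.668: |R|=0.34702 <1
  x=-1.143: |R|=0.01744 <1
  x=-3.085: |R|=1.14130 >1
  x=-2.970: |R|=1.08526 >1
Interval (-2.8000, 0).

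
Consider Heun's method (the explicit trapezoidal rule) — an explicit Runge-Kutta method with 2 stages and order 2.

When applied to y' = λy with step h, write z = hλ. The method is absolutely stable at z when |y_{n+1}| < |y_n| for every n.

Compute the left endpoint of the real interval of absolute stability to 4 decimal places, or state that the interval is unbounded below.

On y'=λy, z=hλ:
  order 2, 2-stage ⇒ R(z)=1+z+z^2/2
  (e.g. R(-0.6)=0.58000, |R|=0.58000)

Need |R(x)|<1, x<0.
x=-0.6: |R|=0.5800
|R(-1.86)|=0.8698 |R(-1.71)|=0.7520 |R(-1.26)|=0.5338
Bisect:
  x_lo=-2.7064 |R|=1.9560  x_hi=-0.1566 |R|=0.8557
  mid=-1.43152 |R|=0.59310 →hi
  mid=-2.06897 |R|=1.07135 →lo
  mid=-1.75025 |R|=0.78143 →hi
  mid=-1.90961 |R|=0.91370 →hi
  mid=-1.98929 |R|=0.98935 →hi
  mid=-2.02913 |R|=1.02956 →lo
  mid=-2.00921 |R|=1.00926 →lo
  mid=-1.99925 |R|=0.99925 →hi
  mid=-2.00423 |R|=1.00424 →lo
  ...
  [-2.00003,-1.99987] ⇒ x*=-2.0000
Stable set (-2.0000, 0).

z* = -2.0000.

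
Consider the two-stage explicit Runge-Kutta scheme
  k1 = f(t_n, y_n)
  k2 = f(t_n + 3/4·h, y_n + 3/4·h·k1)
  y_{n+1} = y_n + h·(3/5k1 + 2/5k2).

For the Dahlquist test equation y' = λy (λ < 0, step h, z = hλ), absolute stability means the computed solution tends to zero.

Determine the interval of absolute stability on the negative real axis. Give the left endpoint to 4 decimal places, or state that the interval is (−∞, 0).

(-3.3333, 0).

Set f=λy, z=hλ:
  k1=λy_n ⇒ h·k1=z·y_n;  k2=λ(1+3/4z)y_n ⇒ h·k2=z(1+3/4z)y_n
  y_{n+1}/y_n = 1 + 3/5z + 2/5z(1+3/4z) = 1 + z + 3/10z²
  ⇒ R(z) = 1 + z + 3/10z².

Solve |R(x)|<1 on ℝ⁻.
x=-1: |R|=0.3000
R=1: x+3/10x²=0 ⇒ x=−10/3=-3.3333; min R=1−1/(4·3/10)=0.1667>−1
Confirm numerically:
  x=-2.011: |R|=0.20224 <1
  x=-1.885: |R|=0.18097 <1
  x=-1.805: |R|=0.17241 <1
  x=-1.604: |R|=0.16784 <1
  x=-3.859: |R|=1.60856 >1
  x=-3.613: |R|=1.30313 >1
  x=-3.539: |R|=1.21836 >1
So |R|<1 on (-3.3333, 0).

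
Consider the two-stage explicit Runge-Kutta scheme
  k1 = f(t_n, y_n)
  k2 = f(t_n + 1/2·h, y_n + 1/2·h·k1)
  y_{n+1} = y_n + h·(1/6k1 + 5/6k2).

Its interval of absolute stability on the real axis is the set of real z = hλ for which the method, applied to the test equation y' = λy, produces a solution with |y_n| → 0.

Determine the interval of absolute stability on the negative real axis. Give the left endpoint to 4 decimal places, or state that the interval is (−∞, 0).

(-2.4000, 0).

On y'=λy, z=hλ:
  k1=λy_n ⇒ h·k1=z·y_n;  k2=λ(1+1/2z)y_n ⇒ h·k2=z(1+1/2z)y_n
  y_{n+1}/y_n = 1 + 1/6z + 5/6z(1+1/2z) = 1 + z + 5/12z²
  Hence R(z) = 1 + z + 5/12z².

Need |R(x)|<1, x<0.
x=-1.16: |R|=0.4007
R=1: x+5/12x²=0 ⇒ x=−12/5=-2.4000; min R=1−1/(4·5/12)=0.4000>−1
Confirm numerically:
  x=-2.269: |R|=0.87615 <1
  x=-1.944: |R|=0.63064 <1
  x=-1.284: |R|=0.40294 <1
  x=-2.872: |R|=1.56483 >1
  x=-2.794: |R|=1.45868 >1
  x=-2.792: |R|=1.45603 >1
So |R|<1 on (-2.4000, 0).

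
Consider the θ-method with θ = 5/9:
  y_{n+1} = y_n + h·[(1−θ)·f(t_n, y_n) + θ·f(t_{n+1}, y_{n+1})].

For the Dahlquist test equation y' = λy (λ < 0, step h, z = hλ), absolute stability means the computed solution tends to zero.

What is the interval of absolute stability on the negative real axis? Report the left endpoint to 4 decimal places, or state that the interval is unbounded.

unbounded; (−∞, 0).

Test eqn y'=λy, z=hλ:
  y_{n+1} = y_n + z·[4/9·y_n + 5/9·y_{n+1}] ⇒ (1 − 5/9z)y_{n+1} = (1 + 4/9z)y_n
  ⇒ R(z) = (1 + 4/9z)/(1 − 5/9z).

Boundary: |R(x)|=1, x<0.
x=-0.71: |R|=0.4908
x=-2: |R|=0.0526
x=-10: |R|=0.5254
x=-100: |R|=0.7682
θ=5/9≥1/2 ⇒ |1+4/9x|<|1−5/9x| ∀x<0 ⇒ stable on all of ℝ⁻.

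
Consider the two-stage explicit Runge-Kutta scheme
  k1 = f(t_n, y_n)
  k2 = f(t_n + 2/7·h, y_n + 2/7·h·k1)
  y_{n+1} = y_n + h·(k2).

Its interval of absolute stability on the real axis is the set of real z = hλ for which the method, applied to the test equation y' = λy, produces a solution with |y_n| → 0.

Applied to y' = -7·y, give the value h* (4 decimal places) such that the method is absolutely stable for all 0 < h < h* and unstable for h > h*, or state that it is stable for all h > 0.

Test eqn y'=λy, z=hλ:
  k1=λy_n ⇒ h·k1=z·y_n;  k2=λ(1+2/7z)y_n ⇒ h·k2=z(1+2/7z)y_n
  y_{n+1}/y_n = 1 + z(1+2/7z) = 1 + z + 2/7z²
  Hence R(z) = 1 + z + 2/7z².

Solve |R(x)|<1 on ℝ⁻.
x=-1.49: |R|=0.1443
R=1: x+2/7x²=0 ⇒ x=−7/2=-3.5000; min R=1−1/(4·2/7)=0.1250>−1
Confirm numerically:
  x=-3.297: |R|=0.80877 <1
  x=-3.089: |R|=0.63726 <1
  x=-2.052: |R|=0.15106 <1
  x=-3.780: |R|=1.30240 >1
  x=-3.777: |R|=1.29892 >1
Stable set (-3.5000, 0).

(-3.5000,0); λ=-7 ⇒ h* = (7/2)/7 = 0.5000.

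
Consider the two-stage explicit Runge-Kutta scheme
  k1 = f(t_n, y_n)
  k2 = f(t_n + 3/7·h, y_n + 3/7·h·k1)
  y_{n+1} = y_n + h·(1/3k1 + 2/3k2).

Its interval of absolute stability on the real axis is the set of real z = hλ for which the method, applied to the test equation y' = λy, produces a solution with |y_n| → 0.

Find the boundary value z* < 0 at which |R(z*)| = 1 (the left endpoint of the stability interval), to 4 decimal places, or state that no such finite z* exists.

left endpoint -3.5000.

With y'=λy (z=hλ):
  k1=λy_n ⇒ h·k1=z·y_n;  k2=λ(1+3/7z)y_n ⇒ h·k2=z(1+3/7z)y_n
  y_{n+1}/y_n = 1 + 1/3z + 2/3z(1+3/7z) = 1 + z + 2/7z²
  Hence R(z) = 1 + z + 2/7z².

Find x<0 with |R(x)|<1.
x=-0.59: |R|=0.5095
R=1: x+2/7x²=0 ⇒ x=−7/2=-3.5000; min R=1−1/(4·2/7)=0.1250>−1
Confirm numerically:
  x=-3.359: |R|=0.86468 <1
  x=-2.315: |R|=0.21621 <1
  x=-1.552: |R|=0.13620 <1
  x=-4.085: |R|=1.68278 >1
  x=-3.867: |R|=1.40548 >1
  x=-3.796: |R|=1.32103 >1
So |R|<1 on (-3.5000, 0).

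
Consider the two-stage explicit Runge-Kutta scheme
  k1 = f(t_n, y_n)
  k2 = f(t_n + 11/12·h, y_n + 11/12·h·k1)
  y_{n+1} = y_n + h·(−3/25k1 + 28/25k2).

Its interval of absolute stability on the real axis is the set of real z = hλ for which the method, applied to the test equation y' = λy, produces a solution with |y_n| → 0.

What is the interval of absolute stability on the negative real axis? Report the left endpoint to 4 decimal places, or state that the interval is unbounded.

z∈(-0.9740,0).

On y'=λy, z=hλ:
  k1=λy_n ⇒ h·k1=z·y_n;  k2=λ(1+11/12z)y_n ⇒ h·k2=z(1+11/12z)y_n
  y_{n+1}/y_n = 1 − 3/25z + 28/25z(1+11/12z) = 1 + z + 77/75z²
  so R(z) = 1 + z + 77/75z².

Boundary: |R(x)|=1, x<0.
x=-1.59: |R|=2.0055
R=1: x+77/75x²=0 ⇒ x=−75/77=-0.9740; min R=1−1/(4·77/75)=0.7565>−1
Confirm numerically:
  x=-0.543: |R|=0.75971 <1
  x=-0.540: |R|=0.75938 <1
  x=-0.522: |R|=0.75775 <1
  x=-1.513: |R|=1.83721 >1
  x=-1.044: |R|=1.07500 >1
  x=-1.009: |R|=1.03623 >1
Interval (-0.9740, 0).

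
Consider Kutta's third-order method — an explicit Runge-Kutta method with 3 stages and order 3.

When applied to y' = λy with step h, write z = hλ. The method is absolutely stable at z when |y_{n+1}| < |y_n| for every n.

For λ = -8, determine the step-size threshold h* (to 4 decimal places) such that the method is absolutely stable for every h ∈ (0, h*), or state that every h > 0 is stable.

On y'=λy, z=hλ:
  order 3, 3-stage ⇒ R(z)=1+z+z^2/2+z^3/6
  (e.g. R(-1.33)=0.16234, |R|=0.16234)

Boundary: |R(x)|=1, x<0.
x=-1.33: |R|=0.1623
|R(-2.61)|=1.1672 |R(-1.75)|=0.1120 |R(-1.32)|=0.1679
Bisect:
  x_lo=-2.9180 |R|=1.8017  x_hi=-0.3301 |R|=0.7184
  mid=-1.62408 |R|=0.01922 →hi
  mid=-2.27104 |R|=0.64443 →hi
  mid=-2.59453 |R|=1.13961 →lo
  mid=-2.43279 |R|=0.87328 →hi
  mid=-2.51366 |R|=1.00150 →lo
  mid=-2.47322 |R|=0.93618 →hi
  mid=-2.49344 |R|=0.96854 →hi
  mid=-2.50355 |R|=0.98494 →hi
  ...
  [-2.51287,-2.51271] ⇒ x*=-2.5127
Stable set (-2.5127, 0).

(-2.5127,0); λ=-8 ⇒ h* = 0.3141.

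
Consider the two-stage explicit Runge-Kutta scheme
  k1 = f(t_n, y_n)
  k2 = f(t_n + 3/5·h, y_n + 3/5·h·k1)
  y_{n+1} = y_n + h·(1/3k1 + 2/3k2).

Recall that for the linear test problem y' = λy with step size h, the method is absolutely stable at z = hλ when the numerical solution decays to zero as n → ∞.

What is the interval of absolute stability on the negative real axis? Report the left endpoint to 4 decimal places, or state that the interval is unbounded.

z∈(-2.5000,0).

Set f=λy, z=hλ:
  k1=λy_n ⇒ h·k1=z·y_n;  k2=λ(1+3/5z)y_n ⇒ h·k2=z(1+3/5z)y_n
  y_{n+1}/y_n = 1 + 1/3z + 2/3z(1+3/5z) = 1 + z + 2/5z²
  so R(z) = 1 + z + 2/5z².

Need |R(x)|<1, x<0.
x=-0.85: |R|=0.4390
R=1: x+2/5x²=0 ⇒ x=−5/2=-2.5000; min R=1−1/(4·2/5)=0.3750>−1
Confirm numerically:
  x=-2.047: |R|=0.62908 <1
  x=-1.965: |R|=0.57949 <1
  x=-1.853: |R|=0.52044 <1
  x=-3.031: |R|=1.64378 >1
  x=-2.988: |R|=1.58326 >1
  x=-2.601: |R|=1.10508 >1
So |R|<1 on (-2.5000, 0).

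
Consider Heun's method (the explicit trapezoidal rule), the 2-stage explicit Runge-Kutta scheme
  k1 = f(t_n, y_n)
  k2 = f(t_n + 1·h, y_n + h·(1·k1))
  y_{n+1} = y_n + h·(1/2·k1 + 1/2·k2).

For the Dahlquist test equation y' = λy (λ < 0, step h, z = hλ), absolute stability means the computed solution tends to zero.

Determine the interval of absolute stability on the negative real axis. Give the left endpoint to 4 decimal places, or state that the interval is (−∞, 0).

z∈(-2.0000,0).

On y'=λy, z=hλ:
  order 2, 2-stage ⇒ R(z)=1+z+z^2/2
  (e.g. R(-1.62)=0.69220, |R|=0.69220)

Need |R(x)|<1, x<0.
x=-1.62: |R|=0.6922
|R(-1.94)|=0.9418 |R(-1.19)|=0.5181 |R(-0.56)|=0.5968
Bisect:
  x_lo=-2.7501 |R|=2.0314  x_hi=-0.3169 |R|=0.7333
  mid=-1.53349 |R|=0.64231 →hi
  mid=-2.14180 |R|=1.15186 →lo
  mid=-1.83765 |R|=0.85083 →hi
  mid=-1.98972 |R|=0.98978 →hi
  mid=-2.06576 |R|=1.06793 →lo
  mid=-2.02774 |R|=1.02813 →lo
  mid=-2.00873 |R|=1.00877 →lo
  mid=-1.99923 |R|=0.99923 →hi
  mid=-2.00398 |R|=1.00399 →lo
  ...
  [-2.00012,-1.99997] ⇒ x*=-2.0000
Interval (-2.0000, 0).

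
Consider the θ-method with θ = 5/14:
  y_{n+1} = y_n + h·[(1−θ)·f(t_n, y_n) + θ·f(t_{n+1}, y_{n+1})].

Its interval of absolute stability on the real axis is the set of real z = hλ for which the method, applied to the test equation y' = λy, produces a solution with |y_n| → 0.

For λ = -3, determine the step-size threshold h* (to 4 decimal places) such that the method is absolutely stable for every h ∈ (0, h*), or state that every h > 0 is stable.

(-7.0000,0); λ=-3 ⇒ h* = (7)/3 = 2.3333.

Test eqn y'=λy, z=hλ:
  y_{n+1} = y_n + z·[9/14·y_n + 5/14·y_{n+1}] ⇒ (1 − 5/14z)y_{n+1} = (1 + 9/14z)y_n
  Hence R(z) = (1 + 9/14z)/(1 − 5/14z).

Find x<0 with |R(x)|<1.
x=-0.54: |R|=0.5473
R=−1: 1+9/14x = −1+5/14x ⇒ -2/7x=2 ⇒ x=2/(-2/7)=-7.0000
Confirm numerically:
  x=-4.774: |R|=0.76488 <1
  x=-4.474: |R|=0.72219 <1
  x=-4.147: |R|=0.67146 <1
  x=-7.290: |R|=1.02299 >1
  x=-7.258: |R|=1.02052 >1
Stable set (-7.0000, 0).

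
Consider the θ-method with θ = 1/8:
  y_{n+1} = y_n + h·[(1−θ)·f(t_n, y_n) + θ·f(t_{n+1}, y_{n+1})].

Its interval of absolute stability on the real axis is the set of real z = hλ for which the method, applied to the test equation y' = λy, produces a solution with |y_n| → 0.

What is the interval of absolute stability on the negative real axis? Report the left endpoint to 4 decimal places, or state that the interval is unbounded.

(-2.6667, 0).

Set f=λy, z=hλ:
  y_{n+1} = y_n + z·[7/8·y_n + 1/8·y_{n+1}] ⇒ (1 − 1/8z)y_{n+1} = (1 + 7/8z)y_n
  R(z) = (1 + 7/8z)/(1 − 1/8z).

Need |R(x)|<1, x<0.
x=-0.72: |R|=0.3394
R=−1: 1+7/8x = −1+1/8x ⇒ -3/4x=2 ⇒ x=2/(-3/4)=-2.6667
Confirm numerically:
  x=-2.018: |R|=0.61150 <1
  x=-1.782: |R|=0.45737 <1
  x=-1.162: |R|=0.01463 <1
  x=-3.038: |R|=1.20185 >1
  x=-2.929: |R|=1.14402 >1
  x=-2.863: |R|=1.10844 >1
Stable set (-2.6667, 0).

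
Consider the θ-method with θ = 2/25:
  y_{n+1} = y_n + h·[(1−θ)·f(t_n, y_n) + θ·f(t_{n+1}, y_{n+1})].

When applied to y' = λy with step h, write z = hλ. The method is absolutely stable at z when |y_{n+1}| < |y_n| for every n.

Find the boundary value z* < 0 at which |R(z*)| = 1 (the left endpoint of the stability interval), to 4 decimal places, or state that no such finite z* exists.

left endpoint -2.3810.

On y'=λy, z=hλ:
  y_{n+1} = y_n + z·[23/25·y_n + 2/25·y_{n+1}] ⇒ (1 − 2/25z)y_{n+1} = (1 + 23/25z)y_n
  so R(z) = (1 + 23/25z)/(1 − 2/25z).

Solve |R(x)|<1 on ℝ⁻.
x=-1.54: |R|=0.3711
R=−1: 1+23/25x = −1+2/25x ⇒ -21/25x=2 ⇒ x=2/(-21/25)=-2.3810
Confirm numerically:
  x=-2.287: |R|=0.93329 <1
  x=-1.380: |R|=0.24280 <1
  x=-1.171: |R|=0.07070 <1
  x=-1.002: |R|=0.07236 <1
  x=-2.914: |R|=1.36311 >1
  x=-2.770: |R|=1.26752 >1
  x=-2.502: |R|=1.08472 >1
Stable set (-2.3810, 0).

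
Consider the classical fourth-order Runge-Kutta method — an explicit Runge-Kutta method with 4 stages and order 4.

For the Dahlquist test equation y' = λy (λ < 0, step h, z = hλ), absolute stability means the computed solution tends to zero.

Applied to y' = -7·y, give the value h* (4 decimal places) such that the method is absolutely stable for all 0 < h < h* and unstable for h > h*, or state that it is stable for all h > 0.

(-2.7853,0); λ=-7 ⇒ h* = 0.3979.

Test eqn y'=λy, z=hλ:
  order 4, 4-stage ⇒ R(z)=1+z+z^2/2+z^3/6+z^4/24
  (e.g. R(-1.38)=0.28530, |R|=0.28530)

Boundary: |R(x)|=1, x<0.
x=-1.38: |R|=0.2853
|R(-2.59)|=0.7433 |R(-2.26)|=0.4569 |R(-1.99)|=0.3300
Bisect:
  x_lo=-3.1415 |R|=1.6839  x_hi=-0.2517 |R|=0.7775
  mid=-1.69658 |R|=0.27392 →hi
  mid=-2.41903 |R|=0.57435 →hi
  mid=-2.78025 |R|=0.99242 →hi
  mid=-2.96086 |R|=1.29861 →lo
  mid=-2.87055 |R|=1.13634 →lo
  mid=-2.82540 |R|=1.06217 →lo
  mid=-2.80282 |R|=1.02675 →lo
  mid=-2.79154 |R|=1.00945 →lo
  mid=-2.78589 |R|=1.00090 →lo
  ...
  [-2.78536,-2.78519] ⇒ x*=-2.7853
Interval (-2.7853, 0).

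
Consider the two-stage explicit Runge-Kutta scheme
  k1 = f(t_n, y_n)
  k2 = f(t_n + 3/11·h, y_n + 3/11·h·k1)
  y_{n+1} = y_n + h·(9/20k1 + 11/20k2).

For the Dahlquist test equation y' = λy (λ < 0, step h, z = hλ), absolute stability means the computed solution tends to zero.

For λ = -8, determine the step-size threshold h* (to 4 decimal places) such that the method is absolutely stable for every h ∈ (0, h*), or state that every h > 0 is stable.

(-6.6667,0); λ=-8 ⇒ h* = (20/3)/8 = 0.8333.

Test eqn y'=λy, z=hλ:
  k1=λy_n ⇒ h·k1=z·y_n;  k2=λ(1+3/11z)y_n ⇒ h·k2=z(1+3/11z)y_n
  y_{n+1}/y_n = 1 + 9/20z + 11/20z(1+3/11z) = 1 + z + 3/20z²
  Hence R(z) = 1 + z + 3/20z².

Need |R(x)|<1, x<0.
x=-1.25: |R|=0.0156
R=1: x+3/20x²=0 ⇒ x=−20/3=-6.6667; min R=1−1/(4·3/20)=-0.6667>−1
Confirm numerically:
  x=-6.435: |R|=0.77638 <1
  x=-4.947: |R|=0.27608 <1
  x=-3.596: |R|=0.65632 <1
  x=-7.266: |R|=1.65321 >1
  x=-6.929: |R|=1.27266 >1
Stable set (-6.6667, 0).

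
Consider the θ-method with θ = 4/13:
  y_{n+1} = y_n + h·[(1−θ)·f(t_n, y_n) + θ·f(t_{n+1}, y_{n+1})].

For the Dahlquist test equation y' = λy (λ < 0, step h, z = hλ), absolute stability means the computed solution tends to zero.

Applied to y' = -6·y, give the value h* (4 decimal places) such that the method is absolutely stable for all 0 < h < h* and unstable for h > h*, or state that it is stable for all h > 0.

(-5.2000,0); λ=-6 ⇒ h* = (26/5)/6 = 0.8667.

Test eqn y'=λy, z=hλ:
  y_{n+1} = y_n + z·[9/13·y_n + 4/13·y_{n+1}] ⇒ (1 − 4/13z)y_{n+1} = (1 + 9/13z)y_n
  R(z) = (1 + 9/13z)/(1 − 4/13z).

Solve |R(x)|<1 on ℝ⁻.
x=-0.98: |R|=0.2470
R=−1: 1+9/13x = −1+4/13x ⇒ -5/13x=2 ⇒ x=2/(-5/13)=-5.2000
Confirm numerically:
  x=-4.883: |R|=0.95128 <1
  x=-4.847: |R|=0.94550 <1
  x=-4.517: |R|=0.89008 <1
  x=-5.665: |R|=1.06520 >1
  x=-5.509: |R|=1.04410 >1
  x=-5.319: |R|=1.01736 >1
So |R|<1 on (-5.2000, 0).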